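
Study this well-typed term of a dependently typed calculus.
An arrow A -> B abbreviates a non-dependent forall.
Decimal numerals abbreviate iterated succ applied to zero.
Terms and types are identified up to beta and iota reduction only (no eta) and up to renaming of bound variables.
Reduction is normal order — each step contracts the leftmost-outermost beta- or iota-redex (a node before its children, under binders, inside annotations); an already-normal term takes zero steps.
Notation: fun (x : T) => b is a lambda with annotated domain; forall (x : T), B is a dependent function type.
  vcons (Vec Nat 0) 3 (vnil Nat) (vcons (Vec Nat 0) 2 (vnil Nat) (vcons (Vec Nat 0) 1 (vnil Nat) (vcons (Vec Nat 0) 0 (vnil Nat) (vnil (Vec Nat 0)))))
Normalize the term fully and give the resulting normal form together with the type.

normal form:
  vcons (Vec Nat 0) 3 (vnil Nat) (vcons (Vec Nat 0) 2 (vnil Nat) (vcons (Vec Nat 0) 1 (vnil Nat) (vcons (Vec Nat 0) 0 (vnil Nat) (vnil (Vec Nat 0)))))
the term's type:
  Vec (Vec Nat 0) 4
observation: no redex remains anywhere in the term; it is its own normal form.


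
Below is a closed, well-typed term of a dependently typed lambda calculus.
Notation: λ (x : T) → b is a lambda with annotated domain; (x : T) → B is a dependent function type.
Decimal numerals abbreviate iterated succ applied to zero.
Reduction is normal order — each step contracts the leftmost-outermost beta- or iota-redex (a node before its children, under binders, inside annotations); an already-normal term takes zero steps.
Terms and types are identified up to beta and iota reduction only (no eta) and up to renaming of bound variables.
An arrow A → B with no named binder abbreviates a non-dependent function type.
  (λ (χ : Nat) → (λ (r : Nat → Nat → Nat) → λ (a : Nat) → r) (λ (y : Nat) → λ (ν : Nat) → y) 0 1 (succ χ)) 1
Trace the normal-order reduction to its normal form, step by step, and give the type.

reduction (normal order):
  (λ (χ : Nat) → (λ (r : Nat → Nat → Nat) → λ (a : Nat) → r) (λ (y : Nat) → λ (ν : Nat) → y) 0 1 (succ χ)) 1
  ~> (λ (χ : Nat → Nat → Nat) → λ (r : Nat) → χ) (λ (a : Nat) → λ (y : Nat) → a) 0 1 2
  ~> (λ (χ : Nat) → λ (r : Nat) → λ (a : Nat) → r) 0 1 2
  ~> (λ (χ : Nat) → λ (r : Nat) → χ) 1 2
  ~> (λ (χ : Nat) → 1) 2
  ~> 1
type:
  Nat


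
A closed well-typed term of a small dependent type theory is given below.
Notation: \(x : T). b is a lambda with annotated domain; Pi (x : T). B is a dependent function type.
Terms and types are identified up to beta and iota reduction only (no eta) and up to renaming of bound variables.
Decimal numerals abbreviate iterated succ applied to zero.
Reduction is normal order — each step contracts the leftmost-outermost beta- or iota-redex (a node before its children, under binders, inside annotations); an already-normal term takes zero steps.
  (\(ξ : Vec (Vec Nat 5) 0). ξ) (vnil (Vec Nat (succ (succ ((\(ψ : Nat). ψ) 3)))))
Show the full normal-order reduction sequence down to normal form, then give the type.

reduction (normal order):
  (\(ξ : Vec (Vec Nat 5) 0). ξ) (vnil (Vec Nat (succ (succ ((\(ψ : Nat). ψ) 3)))))
  ~> vnil (Vec Nat (succ (succ ((\(ξ : Nat). ξ) 3))))
  ~> vnil (Vec Nat 5)
the term's type:
  Vec (Vec Nat 5) 0


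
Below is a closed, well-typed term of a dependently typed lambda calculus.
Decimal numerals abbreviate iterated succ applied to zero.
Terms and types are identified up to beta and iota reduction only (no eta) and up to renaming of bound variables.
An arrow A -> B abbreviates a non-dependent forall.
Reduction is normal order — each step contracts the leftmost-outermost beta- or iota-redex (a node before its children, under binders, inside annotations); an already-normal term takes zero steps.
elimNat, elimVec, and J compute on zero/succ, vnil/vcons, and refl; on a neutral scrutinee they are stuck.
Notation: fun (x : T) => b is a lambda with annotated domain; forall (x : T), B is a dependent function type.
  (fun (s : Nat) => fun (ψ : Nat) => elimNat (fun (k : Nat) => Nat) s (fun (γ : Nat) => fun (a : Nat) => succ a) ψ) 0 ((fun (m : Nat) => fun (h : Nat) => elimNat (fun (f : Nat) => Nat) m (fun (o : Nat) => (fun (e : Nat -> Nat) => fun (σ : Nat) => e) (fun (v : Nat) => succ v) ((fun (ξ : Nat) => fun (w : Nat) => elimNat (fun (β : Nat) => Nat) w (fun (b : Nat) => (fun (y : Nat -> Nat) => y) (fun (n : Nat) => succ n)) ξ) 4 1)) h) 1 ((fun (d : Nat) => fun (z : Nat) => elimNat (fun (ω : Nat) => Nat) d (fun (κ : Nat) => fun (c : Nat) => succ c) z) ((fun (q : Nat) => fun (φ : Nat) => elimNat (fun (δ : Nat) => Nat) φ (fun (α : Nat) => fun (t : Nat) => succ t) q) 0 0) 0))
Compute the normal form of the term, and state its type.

resulting normal form:
  1
inferred type:
  Nat
observation: reduction starts at a beta-redex, and 17 normal-order steps reach the normal form.


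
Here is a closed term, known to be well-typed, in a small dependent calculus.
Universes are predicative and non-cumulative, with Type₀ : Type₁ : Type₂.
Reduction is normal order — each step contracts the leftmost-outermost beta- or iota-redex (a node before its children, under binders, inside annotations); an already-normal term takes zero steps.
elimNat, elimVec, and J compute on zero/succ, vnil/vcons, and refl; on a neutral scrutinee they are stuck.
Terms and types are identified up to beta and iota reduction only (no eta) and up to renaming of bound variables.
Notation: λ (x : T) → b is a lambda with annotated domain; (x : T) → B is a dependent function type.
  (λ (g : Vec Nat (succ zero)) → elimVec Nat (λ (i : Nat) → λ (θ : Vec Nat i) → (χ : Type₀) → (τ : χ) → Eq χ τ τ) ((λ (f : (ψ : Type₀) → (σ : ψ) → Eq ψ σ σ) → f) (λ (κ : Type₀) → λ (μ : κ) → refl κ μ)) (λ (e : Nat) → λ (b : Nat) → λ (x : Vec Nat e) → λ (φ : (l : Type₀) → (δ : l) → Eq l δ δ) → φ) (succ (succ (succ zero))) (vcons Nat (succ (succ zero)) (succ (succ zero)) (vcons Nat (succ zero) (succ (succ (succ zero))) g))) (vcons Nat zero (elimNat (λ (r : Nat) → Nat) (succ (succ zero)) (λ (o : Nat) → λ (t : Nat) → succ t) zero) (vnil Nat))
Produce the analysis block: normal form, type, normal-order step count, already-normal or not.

reduced normal form:
  λ (g : Type₀) → λ (i : g) → refl g i
the term's type:
  (g : Type₀) → (i : g) → Eq g i i
reduction steps (normal order): 18
term was already normal: no
first contracted redex: a beta-redex


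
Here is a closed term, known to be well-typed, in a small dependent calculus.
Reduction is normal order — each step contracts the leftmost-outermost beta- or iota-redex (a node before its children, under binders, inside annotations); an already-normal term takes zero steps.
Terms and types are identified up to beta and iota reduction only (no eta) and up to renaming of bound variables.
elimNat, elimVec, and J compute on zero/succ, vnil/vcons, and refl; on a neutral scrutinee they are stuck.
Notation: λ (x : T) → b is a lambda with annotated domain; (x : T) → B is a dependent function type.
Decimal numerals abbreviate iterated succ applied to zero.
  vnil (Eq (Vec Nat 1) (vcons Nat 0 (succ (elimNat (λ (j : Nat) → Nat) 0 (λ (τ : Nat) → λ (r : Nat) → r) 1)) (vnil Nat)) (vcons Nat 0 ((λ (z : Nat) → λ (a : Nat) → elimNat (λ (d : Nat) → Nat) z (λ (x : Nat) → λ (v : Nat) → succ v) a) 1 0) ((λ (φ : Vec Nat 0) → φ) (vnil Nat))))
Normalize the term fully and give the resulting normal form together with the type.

reduced normal form:
  vnil (Eq (Vec Nat 1) (vcons Nat 0 1 (vnil Nat)) (vcons Nat 0 1 (vnil Nat)))
type:
  Vec (Eq (Vec Nat 1) (vcons Nat 0 1 (vnil Nat)) (vcons Nat 0 1 (vnil Nat))) 0
observation: 8 normal-order steps normalize the term, beginning with an elimNat iota-redex.


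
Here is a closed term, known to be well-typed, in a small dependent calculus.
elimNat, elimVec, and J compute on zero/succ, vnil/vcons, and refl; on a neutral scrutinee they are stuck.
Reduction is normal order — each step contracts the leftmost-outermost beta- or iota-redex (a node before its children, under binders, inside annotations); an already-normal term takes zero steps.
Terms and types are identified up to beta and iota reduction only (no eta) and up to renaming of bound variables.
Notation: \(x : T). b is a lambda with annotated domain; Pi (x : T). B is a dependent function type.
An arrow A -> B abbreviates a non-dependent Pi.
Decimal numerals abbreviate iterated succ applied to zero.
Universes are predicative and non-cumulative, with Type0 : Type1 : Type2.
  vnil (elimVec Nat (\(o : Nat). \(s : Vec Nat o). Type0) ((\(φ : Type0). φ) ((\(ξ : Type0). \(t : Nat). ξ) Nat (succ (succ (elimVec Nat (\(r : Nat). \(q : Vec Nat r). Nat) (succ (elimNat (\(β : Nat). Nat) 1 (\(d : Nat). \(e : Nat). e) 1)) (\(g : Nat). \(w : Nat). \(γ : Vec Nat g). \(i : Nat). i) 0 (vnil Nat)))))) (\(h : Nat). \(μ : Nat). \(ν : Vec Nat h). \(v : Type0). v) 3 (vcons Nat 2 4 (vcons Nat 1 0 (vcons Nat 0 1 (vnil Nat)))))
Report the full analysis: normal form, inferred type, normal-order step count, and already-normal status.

resulting normal form:
  vnil Nat
the term's type:
  Vec Nat 0
normal-order step count: 19
started in normal form: no
first redex: an elimVec iota-redex


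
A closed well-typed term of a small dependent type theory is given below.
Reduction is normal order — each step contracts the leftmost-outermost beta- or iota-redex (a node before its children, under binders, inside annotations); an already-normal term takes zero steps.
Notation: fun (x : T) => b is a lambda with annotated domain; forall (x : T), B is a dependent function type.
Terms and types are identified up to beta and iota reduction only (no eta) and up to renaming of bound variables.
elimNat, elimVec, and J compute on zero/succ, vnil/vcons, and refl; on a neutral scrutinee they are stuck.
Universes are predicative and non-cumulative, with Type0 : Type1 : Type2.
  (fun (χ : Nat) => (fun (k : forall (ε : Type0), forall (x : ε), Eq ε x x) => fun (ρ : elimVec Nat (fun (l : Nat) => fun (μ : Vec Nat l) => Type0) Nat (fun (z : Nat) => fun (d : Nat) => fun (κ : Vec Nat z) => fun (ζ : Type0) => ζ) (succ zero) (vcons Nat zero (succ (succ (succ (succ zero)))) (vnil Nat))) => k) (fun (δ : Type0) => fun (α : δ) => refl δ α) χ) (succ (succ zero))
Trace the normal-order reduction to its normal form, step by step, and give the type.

normal-order reduction sequence:
  (fun (χ : Nat) => (fun (k : forall (ε : Type0), forall (x : ε), Eq ε x x) => fun (ρ : elimVec Nat (fun (l : Nat) => fun (μ : Vec Nat l) => Type0) Nat (fun (z : Nat) => fun (d : Nat) => fun (κ : Vec Nat z) => fun (ζ : Type0) => ζ) (succ zero) (vcons Nat zero (succ (succ (succ (succ zero)))) (vnil Nat))) => k) (fun (δ : Type0) => fun (α : δ) => refl δ α) χ) (succ (succ zero))
  ~> (fun (χ : forall (k : Type0), forall (ε : k), Eq k ε ε) => fun (x : elimVec Nat (fun (ρ : Nat) => fun (l : Vec Nat ρ) => Type0) Nat (fun (μ : Nat) => fun (z : Nat) => fun (d : Vec Nat μ) => fun (κ : Type0) => κ) (succ zero) (vcons Nat zero (succ (succ (succ (succ zero)))) (vnil Nat))) => χ) (fun (ζ : Type0) => fun (δ : ζ) => refl ζ δ) (succ (succ zero))
  ~> (fun (χ : elimVec Nat (fun (k : Nat) => fun (ε : Vec Nat k) => Type0) Nat (fun (x : Nat) => fun (ρ : Nat) => fun (l : Vec Nat x) => fun (μ : Type0) => μ) (succ zero) (vcons Nat zero (succ (succ (succ (succ zero)))) (vnil Nat))) => fun (z : Type0) => fun (d : z) => refl z d) (succ (succ zero))
  ~> fun (χ : Type0) => fun (k : χ) => refl χ k
type:
  forall (χ : Type0), forall (k : χ), Eq χ k k


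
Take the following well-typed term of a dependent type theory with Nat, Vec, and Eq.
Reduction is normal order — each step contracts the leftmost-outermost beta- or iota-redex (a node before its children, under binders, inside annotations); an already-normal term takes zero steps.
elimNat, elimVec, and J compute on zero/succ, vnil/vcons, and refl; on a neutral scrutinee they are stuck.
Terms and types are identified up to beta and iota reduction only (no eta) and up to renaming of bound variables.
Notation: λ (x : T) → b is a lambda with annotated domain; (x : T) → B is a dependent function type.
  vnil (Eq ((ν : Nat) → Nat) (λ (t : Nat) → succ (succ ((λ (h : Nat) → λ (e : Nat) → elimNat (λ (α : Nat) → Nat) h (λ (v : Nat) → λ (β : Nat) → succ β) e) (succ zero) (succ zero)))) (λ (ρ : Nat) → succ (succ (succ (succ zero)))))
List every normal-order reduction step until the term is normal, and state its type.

normal-order reduction sequence:
  vnil (Eq ((ν : Nat) → Nat) (λ (t : Nat) → succ (succ ((λ (h : Nat) → λ (e : Nat) → elimNat (λ (α : Nat) → Nat) h (λ (v : Nat) → λ (β : Nat) → succ β) e) (succ zero) (succ zero)))) (λ (ρ : Nat) → succ (succ (succ (succ zero)))))
  ~> vnil (Eq ((ν : Nat) → Nat) (λ (t : Nat) → succ (succ ((λ (h : Nat) → elimNat (λ (e : Nat) → Nat) (succ zero) (λ (α : Nat) → λ (v : Nat) → succ v) h) (succ zero)))) (λ (β : Nat) → succ (succ (succ (succ zero)))))
  ~> vnil (Eq ((ν : Nat) → Nat) (λ (t : Nat) → succ (succ (elimNat (λ (h : Nat) → Nat) (succ zero) (λ (e : Nat) → λ (α : Nat) → succ α) (succ zero)))) (λ (v : Nat) → succ (succ (succ (succ zero)))))
  ~> vnil (Eq ((ν : Nat) → Nat) (λ (t : Nat) → succ (succ ((λ (h : Nat) → λ (e : Nat) → succ e) zero (elimNat (λ (α : Nat) → Nat) (succ zero) (λ (v : Nat) → λ (β : Nat) → succ β) zero)))) (λ (ρ : Nat) → succ (succ (succ (succ zero)))))
  ~> vnil (Eq ((ν : Nat) → Nat) (λ (t : Nat) → succ (succ ((λ (h : Nat) → succ h) (elimNat (λ (e : Nat) → Nat) (succ zero) (λ (α : Nat) → λ (v : Nat) → succ v) zero)))) (λ (β : Nat) → succ (succ (succ (succ zero)))))
  ~> vnil (Eq ((ν : Nat) → Nat) (λ (t : Nat) → succ (succ (succ (elimNat (λ (h : Nat) → Nat) (succ zero) (λ (e : Nat) → λ (α : Nat) → succ α) zero)))) (λ (v : Nat) → succ (succ (succ (succ zero)))))
  ~> vnil (Eq ((ν : Nat) → Nat) (λ (t : Nat) → succ (succ (succ (succ zero)))) (λ (h : Nat) → succ (succ (succ (succ zero)))))
the term's type:
  Vec (Eq ((ν : Nat) → Nat) (λ (t : Nat) → succ (succ (succ (succ zero)))) (λ (h : Nat) → succ (succ (succ (succ zero))))) zero


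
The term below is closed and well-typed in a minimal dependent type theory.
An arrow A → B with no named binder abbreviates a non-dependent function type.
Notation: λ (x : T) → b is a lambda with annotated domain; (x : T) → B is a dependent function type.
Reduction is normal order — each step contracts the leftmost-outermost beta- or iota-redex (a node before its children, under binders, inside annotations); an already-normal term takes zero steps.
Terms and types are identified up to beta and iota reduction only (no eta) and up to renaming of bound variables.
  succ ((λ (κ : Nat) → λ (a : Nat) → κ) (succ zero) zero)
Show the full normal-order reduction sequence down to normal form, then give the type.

normal-order reduction sequence:
  succ ((λ (κ : Nat) → λ (a : Nat) → κ) (succ zero) zero)
  ~> succ ((λ (κ : Nat) → succ zero) zero)
  ~> succ (succ zero)
the term's type:
  Nat


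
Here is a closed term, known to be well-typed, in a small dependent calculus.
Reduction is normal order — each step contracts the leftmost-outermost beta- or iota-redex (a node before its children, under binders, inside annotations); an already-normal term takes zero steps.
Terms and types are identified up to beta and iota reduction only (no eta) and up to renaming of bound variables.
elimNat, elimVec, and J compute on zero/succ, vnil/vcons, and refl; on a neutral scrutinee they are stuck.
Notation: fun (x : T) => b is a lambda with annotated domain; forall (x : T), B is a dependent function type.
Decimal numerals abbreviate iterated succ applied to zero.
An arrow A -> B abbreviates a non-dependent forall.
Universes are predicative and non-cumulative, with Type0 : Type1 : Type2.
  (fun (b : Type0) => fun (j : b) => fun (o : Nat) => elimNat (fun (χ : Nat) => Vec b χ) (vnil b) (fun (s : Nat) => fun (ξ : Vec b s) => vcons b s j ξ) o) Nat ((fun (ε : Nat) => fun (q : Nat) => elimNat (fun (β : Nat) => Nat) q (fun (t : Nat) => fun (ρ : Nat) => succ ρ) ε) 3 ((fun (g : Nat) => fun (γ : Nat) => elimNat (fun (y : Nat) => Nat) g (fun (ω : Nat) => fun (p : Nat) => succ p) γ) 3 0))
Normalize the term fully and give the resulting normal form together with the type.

normal form:
  fun (b : Nat) => elimNat (fun (j : Nat) => Vec Nat j) (vnil Nat) (fun (o : Nat) => fun (χ : Vec Nat o) => vcons Nat o 6 χ) b
the term's type:
  forall (b : Nat), Vec Nat b
observation: 17 normal-order steps normalize the term, beginning with a beta-redex.


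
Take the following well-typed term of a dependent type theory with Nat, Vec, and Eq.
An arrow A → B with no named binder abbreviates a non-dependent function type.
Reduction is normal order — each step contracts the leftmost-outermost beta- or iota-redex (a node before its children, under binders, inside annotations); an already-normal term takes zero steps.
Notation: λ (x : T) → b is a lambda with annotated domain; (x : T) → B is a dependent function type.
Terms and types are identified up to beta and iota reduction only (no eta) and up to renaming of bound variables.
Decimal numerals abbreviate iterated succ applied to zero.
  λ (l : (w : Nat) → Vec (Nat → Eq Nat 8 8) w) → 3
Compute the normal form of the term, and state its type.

normal form:
  λ (l : (w : Nat) → Vec (Nat → Eq Nat 8 8) w) → 3
the term's type:
  ((l : Nat) → Vec (Nat → Eq Nat 8 8) l) → Nat


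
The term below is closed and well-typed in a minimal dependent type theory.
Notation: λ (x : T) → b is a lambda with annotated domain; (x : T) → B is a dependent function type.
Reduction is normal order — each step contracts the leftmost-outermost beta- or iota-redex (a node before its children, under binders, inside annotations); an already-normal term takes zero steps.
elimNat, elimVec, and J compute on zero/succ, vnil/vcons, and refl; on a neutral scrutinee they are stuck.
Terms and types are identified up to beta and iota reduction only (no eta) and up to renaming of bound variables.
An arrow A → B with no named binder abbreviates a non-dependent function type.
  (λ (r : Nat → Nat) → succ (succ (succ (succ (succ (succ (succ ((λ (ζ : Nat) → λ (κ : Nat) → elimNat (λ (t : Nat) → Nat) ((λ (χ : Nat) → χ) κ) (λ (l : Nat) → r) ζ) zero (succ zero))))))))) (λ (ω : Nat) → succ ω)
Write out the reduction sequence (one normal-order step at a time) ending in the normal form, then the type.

normal-order reduction sequence:
  (λ (r : Nat → Nat) → succ (succ (succ (succ (succ (succ (succ ((λ (ζ : Nat) → λ (κ : Nat) → elimNat (λ (t : Nat) → Nat) ((λ (χ : Nat) → χ) κ) (λ (l : Nat) → r) ζ) zero (succ zero))))))))) (λ (ω : Nat) → succ ω)
  ~> succ (succ (succ (succ (succ (succ (succ ((λ (r : Nat) → λ (ζ : Nat) → elimNat (λ (κ : Nat) → Nat) ((λ (t : Nat) → t) ζ) (λ (χ : Nat) → λ (l : Nat) → succ l) r) zero (succ zero))))))))
  ~> succ (succ (succ (succ (succ (succ (succ ((λ (r : Nat) → elimNat (λ (ζ : Nat) → Nat) ((λ (κ : Nat) → κ) r) (λ (t : Nat) → λ (χ : Nat) → succ χ) zero) (succ zero))))))))
  ~> succ (succ (succ (succ (succ (succ (succ (elimNat (λ (r : Nat) → Nat) ((λ (ζ : Nat) → ζ) (succ zero)) (λ (κ : Nat) → λ (t : Nat) → succ t) zero)))))))
  ~> succ (succ (succ (succ (succ (succ (succ ((λ (r : Nat) → r) (succ zero))))))))
  ~> succ (succ (succ (succ (succ (succ (succ (succ zero)))))))
inferred type:
  Nat


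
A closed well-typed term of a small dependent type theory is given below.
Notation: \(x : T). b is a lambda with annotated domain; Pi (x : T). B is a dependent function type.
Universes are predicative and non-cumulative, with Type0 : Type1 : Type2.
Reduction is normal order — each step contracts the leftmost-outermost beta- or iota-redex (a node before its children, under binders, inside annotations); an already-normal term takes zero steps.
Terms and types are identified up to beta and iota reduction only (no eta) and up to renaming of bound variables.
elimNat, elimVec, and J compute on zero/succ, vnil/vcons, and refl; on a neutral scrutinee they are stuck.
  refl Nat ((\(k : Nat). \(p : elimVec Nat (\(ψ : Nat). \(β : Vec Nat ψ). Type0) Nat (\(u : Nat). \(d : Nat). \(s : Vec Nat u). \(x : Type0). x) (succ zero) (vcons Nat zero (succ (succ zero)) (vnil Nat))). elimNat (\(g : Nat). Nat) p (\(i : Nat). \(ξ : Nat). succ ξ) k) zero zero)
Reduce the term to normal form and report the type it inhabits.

resulting normal form:
  refl Nat zero
the term's type:
  Eq Nat zero zero
observation: contracting a beta-redex first, the term normalizes in 3 steps.


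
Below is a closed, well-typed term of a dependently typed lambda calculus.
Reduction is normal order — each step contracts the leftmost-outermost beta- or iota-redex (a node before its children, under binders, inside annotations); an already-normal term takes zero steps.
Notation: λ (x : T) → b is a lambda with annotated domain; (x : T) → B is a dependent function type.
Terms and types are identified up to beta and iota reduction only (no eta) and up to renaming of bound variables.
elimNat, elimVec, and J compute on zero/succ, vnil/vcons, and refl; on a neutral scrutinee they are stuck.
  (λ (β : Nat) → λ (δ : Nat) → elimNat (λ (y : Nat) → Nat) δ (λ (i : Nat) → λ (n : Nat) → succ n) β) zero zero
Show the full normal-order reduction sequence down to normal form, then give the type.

reduction (normal order):
  (λ (β : Nat) → λ (δ : Nat) → elimNat (λ (y : Nat) → Nat) δ (λ (i : Nat) → λ (n : Nat) → succ n) β) zero zero
  ~> (λ (β : Nat) → elimNat (λ (δ : Nat) → Nat) β (λ (y : Nat) → λ (i : Nat) → succ i) zero) zero
  ~> elimNat (λ (β : Nat) → Nat) zero (λ (δ : Nat) → λ (y : Nat) → succ y) zero
  ~> zero
type:
  Nat


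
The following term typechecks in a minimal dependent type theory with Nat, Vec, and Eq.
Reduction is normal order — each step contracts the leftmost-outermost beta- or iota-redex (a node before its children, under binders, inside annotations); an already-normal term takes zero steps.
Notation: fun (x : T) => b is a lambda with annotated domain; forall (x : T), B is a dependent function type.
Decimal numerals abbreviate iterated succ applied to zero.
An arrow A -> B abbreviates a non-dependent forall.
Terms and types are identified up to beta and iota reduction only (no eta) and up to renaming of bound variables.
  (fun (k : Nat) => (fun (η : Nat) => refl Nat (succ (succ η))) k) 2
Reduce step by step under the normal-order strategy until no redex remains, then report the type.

reduction (normal order):
  (fun (k : Nat) => (fun (η : Nat) => refl Nat (succ (succ η))) k) 2
  ~> (fun (k : Nat) => refl Nat (succ (succ k))) 2
  ~> refl Nat 4
inferred type:
  Eq Nat 4 4


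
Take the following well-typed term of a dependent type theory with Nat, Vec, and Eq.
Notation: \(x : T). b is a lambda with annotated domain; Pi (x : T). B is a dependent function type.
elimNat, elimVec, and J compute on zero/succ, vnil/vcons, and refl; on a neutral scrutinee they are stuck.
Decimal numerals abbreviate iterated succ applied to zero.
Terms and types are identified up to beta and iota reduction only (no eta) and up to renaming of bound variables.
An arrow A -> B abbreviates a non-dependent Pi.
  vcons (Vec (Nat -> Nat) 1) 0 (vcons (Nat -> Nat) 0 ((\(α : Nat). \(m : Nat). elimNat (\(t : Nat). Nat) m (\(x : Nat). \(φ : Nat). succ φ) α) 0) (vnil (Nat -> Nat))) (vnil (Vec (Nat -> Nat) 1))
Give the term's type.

inferred type:
  Vec (Vec (Nat -> Nat) 1) 1


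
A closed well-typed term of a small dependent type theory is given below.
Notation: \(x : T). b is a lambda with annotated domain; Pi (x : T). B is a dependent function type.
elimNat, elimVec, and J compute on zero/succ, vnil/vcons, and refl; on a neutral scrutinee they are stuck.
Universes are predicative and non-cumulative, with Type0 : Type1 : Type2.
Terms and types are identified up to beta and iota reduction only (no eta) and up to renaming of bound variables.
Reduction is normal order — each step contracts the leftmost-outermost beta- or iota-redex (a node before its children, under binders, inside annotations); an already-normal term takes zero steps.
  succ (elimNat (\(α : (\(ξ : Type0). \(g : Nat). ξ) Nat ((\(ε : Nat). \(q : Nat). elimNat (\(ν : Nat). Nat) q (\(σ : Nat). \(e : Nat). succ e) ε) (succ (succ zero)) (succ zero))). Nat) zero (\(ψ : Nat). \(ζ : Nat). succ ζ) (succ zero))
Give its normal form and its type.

normal form:
  succ (succ zero)
inferred type:
  Nat


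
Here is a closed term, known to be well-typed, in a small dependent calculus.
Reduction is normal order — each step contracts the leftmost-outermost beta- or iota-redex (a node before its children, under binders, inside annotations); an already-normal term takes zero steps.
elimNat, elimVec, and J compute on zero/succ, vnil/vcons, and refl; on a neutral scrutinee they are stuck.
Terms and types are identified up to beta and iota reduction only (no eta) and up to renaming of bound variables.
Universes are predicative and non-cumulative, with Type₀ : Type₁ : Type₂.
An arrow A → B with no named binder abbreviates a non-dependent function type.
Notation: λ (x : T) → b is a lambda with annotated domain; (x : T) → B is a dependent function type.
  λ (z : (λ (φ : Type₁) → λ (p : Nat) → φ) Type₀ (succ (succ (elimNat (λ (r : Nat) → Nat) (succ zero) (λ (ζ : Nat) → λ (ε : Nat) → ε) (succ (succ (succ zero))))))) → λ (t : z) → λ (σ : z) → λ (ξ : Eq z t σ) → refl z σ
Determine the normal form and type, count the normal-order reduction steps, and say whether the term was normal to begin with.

resulting normal form:
  λ (z : Type₀) → λ (φ : z) → λ (p : z) → λ (r : Eq z φ p) → refl z p
the term's type:
  (z : Type₀) → (φ : z) → (p : z) → Eq z φ p → Eq z p p
steps to reach normal form (normal order): 2
already normal: no
first contracted redex: a beta-redex


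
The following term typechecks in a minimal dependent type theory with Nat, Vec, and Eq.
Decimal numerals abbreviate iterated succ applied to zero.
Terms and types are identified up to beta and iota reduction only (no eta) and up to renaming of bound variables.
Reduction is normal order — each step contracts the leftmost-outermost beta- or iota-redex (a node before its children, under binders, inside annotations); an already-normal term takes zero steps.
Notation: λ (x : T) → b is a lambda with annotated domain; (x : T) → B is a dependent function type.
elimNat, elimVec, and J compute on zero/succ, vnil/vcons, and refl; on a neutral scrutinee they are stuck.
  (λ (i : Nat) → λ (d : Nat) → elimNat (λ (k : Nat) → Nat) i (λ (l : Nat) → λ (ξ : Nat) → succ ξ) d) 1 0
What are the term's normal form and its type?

reduced normal form:
  1
type:
  Nat
observation: contracting a beta-redex first, the term normalizes in 3 steps.


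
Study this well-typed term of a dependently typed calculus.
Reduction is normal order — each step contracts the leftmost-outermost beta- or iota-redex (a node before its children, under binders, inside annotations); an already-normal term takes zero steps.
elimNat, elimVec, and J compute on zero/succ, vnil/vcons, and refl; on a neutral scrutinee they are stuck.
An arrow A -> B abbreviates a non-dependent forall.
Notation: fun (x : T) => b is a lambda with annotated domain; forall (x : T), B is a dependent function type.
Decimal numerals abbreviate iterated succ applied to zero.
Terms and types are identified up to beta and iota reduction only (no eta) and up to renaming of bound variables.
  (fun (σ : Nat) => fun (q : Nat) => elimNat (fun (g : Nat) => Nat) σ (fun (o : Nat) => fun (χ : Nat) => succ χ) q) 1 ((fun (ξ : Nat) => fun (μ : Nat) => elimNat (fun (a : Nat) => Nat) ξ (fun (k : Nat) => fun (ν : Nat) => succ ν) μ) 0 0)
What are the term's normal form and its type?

reduced normal form:
  1
the term's type:
  Nat
observation: 6 normal-order steps normalize the term, beginning with a beta-redex.


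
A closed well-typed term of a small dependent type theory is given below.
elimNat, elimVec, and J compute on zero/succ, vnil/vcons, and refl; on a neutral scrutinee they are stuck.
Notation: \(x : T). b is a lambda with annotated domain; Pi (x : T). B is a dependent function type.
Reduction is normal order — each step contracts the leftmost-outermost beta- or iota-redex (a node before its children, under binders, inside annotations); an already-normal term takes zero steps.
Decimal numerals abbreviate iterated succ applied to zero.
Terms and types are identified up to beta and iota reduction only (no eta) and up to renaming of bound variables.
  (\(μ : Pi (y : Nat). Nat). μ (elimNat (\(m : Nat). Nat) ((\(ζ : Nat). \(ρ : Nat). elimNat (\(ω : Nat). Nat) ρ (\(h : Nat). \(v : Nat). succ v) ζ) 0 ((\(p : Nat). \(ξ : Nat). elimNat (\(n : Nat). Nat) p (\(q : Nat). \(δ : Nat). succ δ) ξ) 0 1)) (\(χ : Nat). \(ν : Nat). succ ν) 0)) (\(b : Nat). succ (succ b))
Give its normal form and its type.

resulting normal form:
  3
the term's type:
  Nat


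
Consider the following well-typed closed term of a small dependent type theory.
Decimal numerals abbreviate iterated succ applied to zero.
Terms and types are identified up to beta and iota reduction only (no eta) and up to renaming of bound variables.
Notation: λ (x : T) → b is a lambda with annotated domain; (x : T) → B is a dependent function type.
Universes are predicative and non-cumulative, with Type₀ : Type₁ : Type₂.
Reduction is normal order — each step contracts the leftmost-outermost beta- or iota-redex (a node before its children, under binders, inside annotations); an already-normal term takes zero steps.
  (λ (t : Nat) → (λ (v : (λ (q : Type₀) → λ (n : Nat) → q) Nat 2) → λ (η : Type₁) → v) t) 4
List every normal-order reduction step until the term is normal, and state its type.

normal-order reduction sequence:
  (λ (t : Nat) → (λ (v : (λ (q : Type₀) → λ (n : Nat) → q) Nat 2) → λ (η : Type₁) → v) t) 4
  ~> (λ (t : (λ (v : Type₀) → λ (q : Nat) → v) Nat 2) → λ (n : Type₁) → t) 4
  ~> λ (t : Type₁) → 4
the term's type:
  (t : Type₁) → Nat


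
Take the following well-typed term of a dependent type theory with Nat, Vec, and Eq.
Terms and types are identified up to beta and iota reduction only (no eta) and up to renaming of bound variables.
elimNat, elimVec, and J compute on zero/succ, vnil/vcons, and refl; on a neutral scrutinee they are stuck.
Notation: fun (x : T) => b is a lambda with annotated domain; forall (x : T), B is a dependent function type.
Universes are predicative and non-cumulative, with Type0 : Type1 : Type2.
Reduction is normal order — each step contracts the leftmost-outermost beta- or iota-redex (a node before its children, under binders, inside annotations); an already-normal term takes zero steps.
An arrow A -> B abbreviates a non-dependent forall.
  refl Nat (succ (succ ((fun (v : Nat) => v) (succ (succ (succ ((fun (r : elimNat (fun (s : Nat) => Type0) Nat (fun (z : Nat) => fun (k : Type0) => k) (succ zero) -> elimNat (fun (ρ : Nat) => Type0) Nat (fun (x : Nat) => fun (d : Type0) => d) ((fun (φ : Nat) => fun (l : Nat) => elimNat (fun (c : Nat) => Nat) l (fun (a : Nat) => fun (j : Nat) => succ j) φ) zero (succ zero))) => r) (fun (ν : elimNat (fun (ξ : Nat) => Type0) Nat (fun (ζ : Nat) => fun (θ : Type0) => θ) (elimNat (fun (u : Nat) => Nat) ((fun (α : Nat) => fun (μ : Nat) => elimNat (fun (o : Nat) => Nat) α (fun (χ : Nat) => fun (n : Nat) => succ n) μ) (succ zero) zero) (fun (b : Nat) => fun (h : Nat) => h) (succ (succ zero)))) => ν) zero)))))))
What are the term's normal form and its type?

reduced normal form:
  refl Nat (succ (succ (succ (succ (succ zero)))))
the term's type:
  Eq Nat (succ (succ (succ (succ (succ zero))))) (succ (succ (succ (succ (succ zero)))))


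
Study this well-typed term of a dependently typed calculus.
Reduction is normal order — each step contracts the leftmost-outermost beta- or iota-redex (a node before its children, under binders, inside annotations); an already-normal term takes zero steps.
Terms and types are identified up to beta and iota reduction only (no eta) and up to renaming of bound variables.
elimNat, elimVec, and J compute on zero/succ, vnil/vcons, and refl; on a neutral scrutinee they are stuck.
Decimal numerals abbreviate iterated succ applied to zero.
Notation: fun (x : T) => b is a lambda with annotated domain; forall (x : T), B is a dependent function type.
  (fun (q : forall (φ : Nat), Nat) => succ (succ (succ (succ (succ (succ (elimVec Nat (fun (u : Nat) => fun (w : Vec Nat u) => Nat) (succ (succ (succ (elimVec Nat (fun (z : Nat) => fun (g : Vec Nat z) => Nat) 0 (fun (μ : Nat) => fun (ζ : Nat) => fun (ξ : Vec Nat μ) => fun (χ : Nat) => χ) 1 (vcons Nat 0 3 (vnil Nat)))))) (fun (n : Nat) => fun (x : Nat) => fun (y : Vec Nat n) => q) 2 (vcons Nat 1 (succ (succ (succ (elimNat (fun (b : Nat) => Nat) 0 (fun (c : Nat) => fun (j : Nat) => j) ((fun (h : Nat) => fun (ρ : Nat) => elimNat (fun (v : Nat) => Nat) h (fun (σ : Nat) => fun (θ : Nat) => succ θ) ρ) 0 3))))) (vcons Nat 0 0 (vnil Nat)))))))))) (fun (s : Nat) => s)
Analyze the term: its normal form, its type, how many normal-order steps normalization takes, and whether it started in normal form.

resulting normal form:
  9
inferred type:
  Nat
steps to reach normal form (normal order): 18
already normal: no
first contracted redex: a beta-redex


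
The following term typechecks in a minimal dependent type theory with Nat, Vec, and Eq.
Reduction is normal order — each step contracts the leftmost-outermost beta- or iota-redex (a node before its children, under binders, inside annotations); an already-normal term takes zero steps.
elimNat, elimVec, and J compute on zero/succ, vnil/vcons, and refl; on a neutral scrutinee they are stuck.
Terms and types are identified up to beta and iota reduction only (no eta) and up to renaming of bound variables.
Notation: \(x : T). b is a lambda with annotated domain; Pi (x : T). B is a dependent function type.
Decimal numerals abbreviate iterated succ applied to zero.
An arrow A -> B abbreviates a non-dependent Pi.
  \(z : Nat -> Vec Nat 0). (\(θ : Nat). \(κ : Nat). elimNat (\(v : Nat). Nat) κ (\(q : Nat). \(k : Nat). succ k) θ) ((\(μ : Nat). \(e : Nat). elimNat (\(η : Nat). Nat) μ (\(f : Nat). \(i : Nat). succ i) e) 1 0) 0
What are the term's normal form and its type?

normal form:
  \(z : Nat -> Vec Nat 0). 1
the term's type:
  (Nat -> Vec Nat 0) -> Nat


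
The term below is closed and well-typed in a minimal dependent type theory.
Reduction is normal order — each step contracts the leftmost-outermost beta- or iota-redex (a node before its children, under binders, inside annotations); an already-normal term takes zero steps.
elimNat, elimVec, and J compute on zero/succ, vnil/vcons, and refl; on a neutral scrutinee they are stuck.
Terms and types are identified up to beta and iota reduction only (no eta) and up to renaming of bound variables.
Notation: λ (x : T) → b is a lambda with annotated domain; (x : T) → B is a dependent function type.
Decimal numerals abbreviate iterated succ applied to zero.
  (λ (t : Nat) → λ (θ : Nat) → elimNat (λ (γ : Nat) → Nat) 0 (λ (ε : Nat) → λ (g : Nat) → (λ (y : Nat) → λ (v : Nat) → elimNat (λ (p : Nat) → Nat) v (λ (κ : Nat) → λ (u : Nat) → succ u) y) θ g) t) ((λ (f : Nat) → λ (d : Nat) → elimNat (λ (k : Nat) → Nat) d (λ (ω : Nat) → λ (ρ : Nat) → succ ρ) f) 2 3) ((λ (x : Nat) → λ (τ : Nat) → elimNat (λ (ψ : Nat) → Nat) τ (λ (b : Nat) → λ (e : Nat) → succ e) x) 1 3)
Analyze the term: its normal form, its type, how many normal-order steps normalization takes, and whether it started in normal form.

resulting normal form:
  20
type:
  Nat
steps to reach normal form (normal order): 48
term was already normal: no
first contracted redex: a beta-redex


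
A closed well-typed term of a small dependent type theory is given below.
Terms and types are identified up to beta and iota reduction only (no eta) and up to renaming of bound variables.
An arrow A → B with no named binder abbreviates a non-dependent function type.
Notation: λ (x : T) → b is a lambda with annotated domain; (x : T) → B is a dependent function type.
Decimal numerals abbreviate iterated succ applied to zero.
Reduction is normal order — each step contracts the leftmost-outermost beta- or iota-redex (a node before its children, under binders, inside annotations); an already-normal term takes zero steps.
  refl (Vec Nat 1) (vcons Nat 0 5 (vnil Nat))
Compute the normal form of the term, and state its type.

resulting normal form:
  refl (Vec Nat 1) (vcons Nat 0 5 (vnil Nat))
the term's type:
  Eq (Vec Nat 1) (vcons Nat 0 5 (vnil Nat)) (vcons Nat 0 5 (vnil Nat))
observation: no redex remains anywhere in the term; it is its own normal form.


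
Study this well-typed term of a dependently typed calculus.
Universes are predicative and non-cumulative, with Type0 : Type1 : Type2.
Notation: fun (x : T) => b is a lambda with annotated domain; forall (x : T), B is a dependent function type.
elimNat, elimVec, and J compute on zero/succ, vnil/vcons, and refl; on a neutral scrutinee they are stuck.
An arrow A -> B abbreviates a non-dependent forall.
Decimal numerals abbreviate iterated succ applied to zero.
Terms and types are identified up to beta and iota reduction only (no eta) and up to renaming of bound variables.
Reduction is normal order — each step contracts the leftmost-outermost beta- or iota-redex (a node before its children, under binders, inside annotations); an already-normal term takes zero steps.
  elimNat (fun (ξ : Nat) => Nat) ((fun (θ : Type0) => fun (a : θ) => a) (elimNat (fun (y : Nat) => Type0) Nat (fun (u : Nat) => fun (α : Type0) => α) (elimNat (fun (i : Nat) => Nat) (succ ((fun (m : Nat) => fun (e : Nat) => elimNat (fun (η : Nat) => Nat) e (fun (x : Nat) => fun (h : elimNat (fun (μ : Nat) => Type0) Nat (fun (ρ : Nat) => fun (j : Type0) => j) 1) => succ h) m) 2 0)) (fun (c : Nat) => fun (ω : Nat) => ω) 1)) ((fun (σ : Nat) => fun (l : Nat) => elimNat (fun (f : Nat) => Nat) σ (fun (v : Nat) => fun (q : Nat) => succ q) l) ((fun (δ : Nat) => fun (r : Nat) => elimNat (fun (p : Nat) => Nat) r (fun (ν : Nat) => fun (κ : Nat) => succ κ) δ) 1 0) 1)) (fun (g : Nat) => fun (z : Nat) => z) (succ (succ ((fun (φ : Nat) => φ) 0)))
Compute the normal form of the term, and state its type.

normal form:
  2
inferred type:
  Nat
observation: 22 normal-order steps normalize the term, beginning with an elimNat iota-redex.


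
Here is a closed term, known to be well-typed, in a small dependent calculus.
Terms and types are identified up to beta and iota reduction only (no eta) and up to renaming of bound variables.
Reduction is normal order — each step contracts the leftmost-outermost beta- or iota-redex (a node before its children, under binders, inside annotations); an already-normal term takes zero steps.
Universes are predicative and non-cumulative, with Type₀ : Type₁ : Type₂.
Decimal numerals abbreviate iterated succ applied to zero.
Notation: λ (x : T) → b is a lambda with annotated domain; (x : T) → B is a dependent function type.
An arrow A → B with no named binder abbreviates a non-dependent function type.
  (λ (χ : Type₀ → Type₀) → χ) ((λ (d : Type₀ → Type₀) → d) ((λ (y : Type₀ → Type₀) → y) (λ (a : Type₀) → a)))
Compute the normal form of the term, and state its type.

resulting normal form:
  λ (χ : Type₀) → χ
inferred type:
  Type₀ → Type₀
observation: normalization takes exactly 3 steps under the normal-order strategy.


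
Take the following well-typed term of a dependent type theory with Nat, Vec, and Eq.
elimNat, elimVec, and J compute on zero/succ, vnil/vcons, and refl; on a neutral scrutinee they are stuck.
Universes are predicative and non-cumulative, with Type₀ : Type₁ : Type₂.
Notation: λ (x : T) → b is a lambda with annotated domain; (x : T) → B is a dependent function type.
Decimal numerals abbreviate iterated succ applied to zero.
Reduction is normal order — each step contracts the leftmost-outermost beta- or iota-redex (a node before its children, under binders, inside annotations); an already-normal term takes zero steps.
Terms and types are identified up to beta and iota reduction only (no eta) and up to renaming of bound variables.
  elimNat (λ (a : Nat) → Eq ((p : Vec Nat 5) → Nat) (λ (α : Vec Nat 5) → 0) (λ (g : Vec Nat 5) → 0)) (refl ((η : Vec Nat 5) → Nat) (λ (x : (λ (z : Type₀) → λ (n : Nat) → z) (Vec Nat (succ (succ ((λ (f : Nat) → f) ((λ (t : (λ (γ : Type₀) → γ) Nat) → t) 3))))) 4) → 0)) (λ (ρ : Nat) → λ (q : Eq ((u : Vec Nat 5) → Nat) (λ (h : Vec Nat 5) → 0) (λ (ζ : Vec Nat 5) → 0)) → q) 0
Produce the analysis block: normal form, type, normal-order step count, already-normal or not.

normal form:
  refl ((a : Vec Nat 5) → Nat) (λ (p : Vec Nat 5) → 0)
the term's type:
  Eq ((a : Vec Nat 5) → Nat) (λ (p : Vec Nat 5) → 0) (λ (α : Vec Nat 5) → 0)
steps to reach normal form (normal order): 5
term was already normal: no
first redex: an elimNat iota-redex
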